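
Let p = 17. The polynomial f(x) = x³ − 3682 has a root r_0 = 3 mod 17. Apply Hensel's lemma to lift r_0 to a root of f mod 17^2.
r_1 = 224 (mod 289)

Hensel: r_{i+1} = r_i − f(r_i)/f′(r_i) mod 17^{i+2}, where f′(x) = 3x². Iterate:
  r_0 = 3 (mod 17)
  r_1 = 224 (mod 289)
Final: r = 224 with f(r) ≡ 0 mod 17^2.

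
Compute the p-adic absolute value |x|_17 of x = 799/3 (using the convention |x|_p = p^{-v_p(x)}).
|799/3|_17 = 1/17

Step 1 — compute v_17(x) by factoring powers of 17 out of the numerator and denominator: v_17(799/3) = 1. Step 2 — apply |x|_p = p^{-v_p(x)} = 17^{-1} = 1/17.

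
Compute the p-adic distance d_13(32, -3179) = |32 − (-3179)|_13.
d_13(32, -3179) = 1/169

Step 1 — x − y = 32 − (-3179) = 3211. Step 2 — v_13(3211) = 2 (factor: 3211 = (13^2 · 19); the sign does not affect v_p). Step 3 — |x − y|_13 = 13^{-2} = 1/169.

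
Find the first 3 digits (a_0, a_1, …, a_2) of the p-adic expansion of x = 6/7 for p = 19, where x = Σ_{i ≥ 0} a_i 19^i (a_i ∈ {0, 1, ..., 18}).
(a_0, …, a_2) = (9, 5, 16)

v_19(6/7) = 0 (numerator and denominator both coprime to 19), so x ∈ ℤ_19^×. Compute digits iteratively via a_i = x_i mod 19, x_{i+1} = (x_i − a_i)/19, with x_0 = x:
  x_0 = 6/7;  a_0 = 9;  x_1 = (x_0 − 9)/19 = -3/7
  x_1 = -3/7;  a_1 = 5;  x_2 = (x_1 − 5)/19 = -2/7
  x_2 = -2/7;  a_2 = 16;  x_3 = (x_2 − 16)/19 = -6/7
Digits: (9, 5, 16).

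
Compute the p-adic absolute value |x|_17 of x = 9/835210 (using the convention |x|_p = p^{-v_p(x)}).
|9/835210|_17 = 83521

Step 1 — compute v_17(x) by factoring powers of 17 out of the numerator and denominator: v_17(9/835210) = -4. Step 2 — apply |x|_p = p^{-v_p(x)} = 17^{4} = 83521.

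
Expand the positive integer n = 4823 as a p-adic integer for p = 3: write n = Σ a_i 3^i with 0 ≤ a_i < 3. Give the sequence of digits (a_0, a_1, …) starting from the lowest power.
(a_0, a_1, …) = (2, 2, 1, 1, 2, 1, 0, 2)

Repeated division by 3 gives the digits low-to-high: 4823 = 2 + 2·3^1 + 1·3^2 + 1·3^3 + 2·3^4 + 1·3^5 + 2·3^7. Digit sequence: (2, 2, 1, 1, 2, 1, 0, 2).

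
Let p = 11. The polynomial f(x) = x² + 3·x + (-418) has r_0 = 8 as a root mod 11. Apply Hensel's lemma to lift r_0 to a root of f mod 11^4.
r_3 = 19 (mod 14641)

Hensel: r_{i+1} = r_i − f(r_i)·(f′(r_i))^{-1} mod 11^{i+2}, f′(x) = 2x + 3. Iterate:
  r_0 = 8 (mod 11)
  r_1 = 19 (mod 121)
  r_2 = 19 (mod 1331)
  r_3 = 19 (mod 14641)
Final: r = 19 satisfies f(r) ≡ 0 mod 11^4.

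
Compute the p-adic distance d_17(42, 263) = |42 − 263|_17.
d_17(42, 263) = 1/17

Step 1 — x − y = 42 − 263 = -221. Step 2 — v_17(-221) = 1 (factor: -221 = −(17^1 · 13); the sign does not affect v_p). Step 3 — |x − y|_17 = 17^{-1} = 1/17.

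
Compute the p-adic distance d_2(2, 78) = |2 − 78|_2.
d_2(2, 78) = 1/4

Step 1 — x − y = 2 − 78 = -76. Step 2 — v_2(-76) = 2 (factor: -76 = −(2^2 · 19); the sign does not affect v_p). Step 3 — |x − y|_2 = 2^{-2} = 1/4.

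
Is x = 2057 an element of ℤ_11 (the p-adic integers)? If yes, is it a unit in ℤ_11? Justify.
x ∈ ℤ_11 but not a unit; v_11(x) = 2 > 0

ℤ_11 = {x ∈ ℚ_11 : v_11(x) ≥ 0} and ℤ_11^× = {x ∈ ℤ_11 : v_11(x) = 0}. Here v_11(2057) = v_11(num) − v_11(den) = 2; compare against these criteria.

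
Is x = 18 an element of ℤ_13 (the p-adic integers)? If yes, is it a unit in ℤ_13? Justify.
x ∈ ℤ_13^× (unit); v_13(x) = 0

ℤ_13 = {x ∈ ℚ_13 : v_13(x) ≥ 0} and ℤ_13^× = {x ∈ ℤ_13 : v_13(x) = 0}. Here v_13(18) = v_13(num) − v_13(den) = 0; compare against these criteria.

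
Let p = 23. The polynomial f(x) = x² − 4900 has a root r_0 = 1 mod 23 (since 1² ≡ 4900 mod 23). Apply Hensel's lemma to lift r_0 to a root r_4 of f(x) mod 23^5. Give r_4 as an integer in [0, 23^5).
r_4 = 70 (mod 6436343)

Hensel's recurrence: r_{i+1} = r_i − f(r_i)·(f′(r_i))^{-1} mod 23^{i+2}, with f′(x) = 2x. Iterate:
  r_0 = 1 (mod 23)
  r_1 = 70 (mod 529)
  r_2 = 70 (mod 12167)
  r_3 = 70 (mod 279841)
  r_4 = 70 (mod 6436343)
Final: r_4 = 70, and one checks f(r_4) ≡ 0 mod 23^5.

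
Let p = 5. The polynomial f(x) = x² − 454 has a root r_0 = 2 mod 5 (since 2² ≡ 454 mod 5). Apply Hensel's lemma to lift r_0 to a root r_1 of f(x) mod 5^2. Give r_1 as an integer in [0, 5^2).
r_1 = 2 (mod 25)

Hensel's recurrence: r_{i+1} = r_i − f(r_i)·(f′(r_i))^{-1} mod 5^{i+2}, with f′(x) = 2x. Iterate:
  r_0 = 2 (mod 5)
  r_1 = 2 (mod 25)
Final: r_1 = 2, and one checks f(r_1) ≡ 0 mod 5^2.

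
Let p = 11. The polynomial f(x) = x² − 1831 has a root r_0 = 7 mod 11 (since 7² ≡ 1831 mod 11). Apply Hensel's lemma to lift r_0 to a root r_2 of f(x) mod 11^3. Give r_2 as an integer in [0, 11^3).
r_2 = 601 (mod 1331)

Hensel's recurrence: r_{i+1} = r_i − f(r_i)·(f′(r_i))^{-1} mod 11^{i+2}, with f′(x) = 2x. Iterate:
  r_0 = 7 (mod 11)
  r_1 = 117 (mod 121)
  r_2 = 601 (mod 1331)
Final: r_2 = 601, and one checks f(r_2) ≡ 0 mod 11^3.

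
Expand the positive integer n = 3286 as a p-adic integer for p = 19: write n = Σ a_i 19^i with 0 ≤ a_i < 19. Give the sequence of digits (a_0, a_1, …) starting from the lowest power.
(a_0, a_1, …) = (18, 1, 9)

Repeated division by 19 gives the digits low-to-high: 3286 = 18 + 1·19^1 + 9·19^2. Digit sequence: (18, 1, 9).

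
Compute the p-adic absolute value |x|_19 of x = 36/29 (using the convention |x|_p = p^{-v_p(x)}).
|36/29|_19 = 1

Step 1 — compute v_19(x) by factoring powers of 19 out of the numerator and denominator: v_19(36/29) = 0. Step 2 — apply |x|_p = p^{-v_p(x)} = 19^{0} = 1.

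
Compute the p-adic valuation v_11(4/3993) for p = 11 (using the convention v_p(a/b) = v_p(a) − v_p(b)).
v_11(4/3993) = -3

Factor powers of 11 from the numerator and denominator of the reduced fraction: 4 = 11^0 · 4 and 3993 = 11^3 · 3. Apply v_p(a/b) = v_p(a) − v_p(b): v_11(4/3993) = 0 − 3 = -3.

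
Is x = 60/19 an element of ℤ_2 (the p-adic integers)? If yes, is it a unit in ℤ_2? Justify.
x ∈ ℤ_2 but not a unit; v_2(x) = 2 > 0

ℤ_2 = {x ∈ ℚ_2 : v_2(x) ≥ 0} and ℤ_2^× = {x ∈ ℤ_2 : v_2(x) = 0}. Here v_2(60/19) = v_2(num) − v_2(den) = 2; compare against these criteria.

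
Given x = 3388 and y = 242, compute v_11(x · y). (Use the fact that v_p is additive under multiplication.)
v_11(819896) = 4

v_p(x) = 2 (factor: 3388 = 11^2 · 28); v_p(y) = 2 (factor: 242 = 11^2 · 2). Additivity: v_p(xy) = v_p(x) + v_p(y) = 2 + 2 = 4. (Direct check: xy = 819896 = 11^4 · (56).)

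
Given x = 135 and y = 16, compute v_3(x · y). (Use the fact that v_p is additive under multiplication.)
v_3(2160) = 3

v_p(x) = 3 (factor: 135 = 3^3 · 5); v_p(y) = 0 (factor: 16 = 3^0 · 16). Additivity: v_p(xy) = v_p(x) + v_p(y) = 3 + 0 = 3. (Direct check: xy = 2160 = 3^3 · (80).)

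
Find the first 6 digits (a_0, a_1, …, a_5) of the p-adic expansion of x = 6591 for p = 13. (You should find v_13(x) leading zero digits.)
(a_0, …, a_5) = (0, 0, 0, 3, 0, 0)

v_13(6591) = 3, so a_0 = ... = a_2 = 0. Factor out: x = 13^3 · u with u = 3 a unit in ℤ_13. Expand u iteratively via a_{v+i} = u_i mod 13, u_{i+1} = (u_i − a_{v+i})/13:
  u_0 = 3;  a_3 = 3;  u_1 = (u_0 − 3)/13 = 0
  u_1 = 0;  a_4 = 0;  u_2 = (u_1 − 0)/13 = 0
  u_2 = 0;  a_5 = 0;  u_3 = (u_2 − 0)/13 = 0
Digits: (0, 0, 0, 3, 0, 0).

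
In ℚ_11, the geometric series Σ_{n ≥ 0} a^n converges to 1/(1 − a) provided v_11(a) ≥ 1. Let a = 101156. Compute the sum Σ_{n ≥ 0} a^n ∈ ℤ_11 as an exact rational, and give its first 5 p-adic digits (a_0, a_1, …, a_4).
Σ a^n = 1/(1 − a) = -1/101155;  first 5 digits = (1, 0, 0, 10, 6)

v_11(a) = 3 ≥ 1, so the series converges in ℤ_11 to 1/(1 − a) = 1/(1 − 101156) = -1/101155. Expand this rational in ℤ_11: compute digits iteratively via d_i = x_i mod 11, x_{i+1} = (x_i − d_i)/11. The first 5 digits are (1, 0, 0, 10, 6).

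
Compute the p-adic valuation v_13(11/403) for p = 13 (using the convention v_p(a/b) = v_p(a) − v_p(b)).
v_13(11/403) = -1

Factor powers of 13 from the numerator and denominator of the reduced fraction: 11 = 13^0 · 11 and 403 = 13^1 · 31. Apply v_p(a/b) = v_p(a) − v_p(b): v_13(11/403) = 0 − 1 = -1.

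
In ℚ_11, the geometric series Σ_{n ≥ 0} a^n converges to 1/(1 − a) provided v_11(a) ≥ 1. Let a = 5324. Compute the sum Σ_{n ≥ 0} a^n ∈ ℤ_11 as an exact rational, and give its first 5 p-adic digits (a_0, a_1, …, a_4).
Σ a^n = 1/(1 − a) = -1/5323;  first 5 digits = (1, 0, 0, 4, 0)

v_11(a) = 3 ≥ 1, so the series converges in ℤ_11 to 1/(1 − a) = 1/(1 − 5324) = -1/5323. Expand this rational in ℤ_11: compute digits iteratively via d_i = x_i mod 11, x_{i+1} = (x_i − d_i)/11. The first 5 digits are (1, 0, 0, 4, 0).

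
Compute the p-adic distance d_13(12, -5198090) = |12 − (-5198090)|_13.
d_13(12, -5198090) = 1/371293

Step 1 — x − y = 12 − (-5198090) = 5198102. Step 2 — v_13(5198102) = 5 (factor: 5198102 = (13^5 · 14); the sign does not affect v_p). Step 3 — |x − y|_13 = 13^{-5} = 1/371293.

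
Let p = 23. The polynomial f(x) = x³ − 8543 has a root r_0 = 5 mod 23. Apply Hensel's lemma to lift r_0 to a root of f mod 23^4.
r_3 = 137890 (mod 279841)

Hensel: r_{i+1} = r_i − f(r_i)/f′(r_i) mod 23^{i+2}, where f′(x) = 3x². Iterate:
  r_0 = 5 (mod 23)
  r_1 = 350 (mod 529)
  r_2 = 4053 (mod 12167)
  r_3 = 137890 (mod 279841)
Final: r = 137890 with f(r) ≡ 0 mod 23^4.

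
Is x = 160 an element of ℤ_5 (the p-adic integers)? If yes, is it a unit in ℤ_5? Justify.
x ∈ ℤ_5 but not a unit; v_5(x) = 1 > 0

ℤ_5 = {x ∈ ℚ_5 : v_5(x) ≥ 0} and ℤ_5^× = {x ∈ ℤ_5 : v_5(x) = 0}. Here v_5(160) = v_5(num) − v_5(den) = 1; compare against these criteria.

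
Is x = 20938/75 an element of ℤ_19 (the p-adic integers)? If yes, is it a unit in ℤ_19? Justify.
x ∈ ℤ_19 but not a unit; v_19(x) = 2 > 0

ℤ_19 = {x ∈ ℚ_19 : v_19(x) ≥ 0} and ℤ_19^× = {x ∈ ℤ_19 : v_19(x) = 0}. Here v_19(20938/75) = v_19(num) − v_19(den) = 2; compare against these criteria.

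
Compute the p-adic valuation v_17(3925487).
v_17(3925487) = 4

v_17(n) is the largest exponent k such that 17^k divides n. Factor out: 3925487 = 17^4 · 47. (Sign doesn't affect v_p.) So v_17(3925487) = 4.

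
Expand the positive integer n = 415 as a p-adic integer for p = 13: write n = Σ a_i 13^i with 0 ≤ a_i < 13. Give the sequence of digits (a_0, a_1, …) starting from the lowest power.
(a_0, a_1, …) = (12, 5, 2)

Repeated division by 13 gives the digits low-to-high: 415 = 12 + 5·13^1 + 2·13^2. Digit sequence: (12, 5, 2).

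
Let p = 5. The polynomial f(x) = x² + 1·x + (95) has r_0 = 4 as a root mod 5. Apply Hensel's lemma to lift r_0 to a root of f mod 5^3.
r_2 = 119 (mod 125)

Hensel: r_{i+1} = r_i − f(r_i)·(f′(r_i))^{-1} mod 5^{i+2}, f′(x) = 2x + 1. Iterate:
  r_0 = 4 (mod 5)
  r_1 = 19 (mod 25)
  r_2 = 119 (mod 125)
Final: r = 119 satisfies f(r) ≡ 0 mod 5^3.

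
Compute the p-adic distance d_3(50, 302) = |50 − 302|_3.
d_3(50, 302) = 1/9

Step 1 — x − y = 50 − 302 = -252. Step 2 — v_3(-252) = 2 (factor: -252 = −(3^2 · 28); the sign does not affect v_p). Step 3 — |x − y|_3 = 3^{-2} = 1/9.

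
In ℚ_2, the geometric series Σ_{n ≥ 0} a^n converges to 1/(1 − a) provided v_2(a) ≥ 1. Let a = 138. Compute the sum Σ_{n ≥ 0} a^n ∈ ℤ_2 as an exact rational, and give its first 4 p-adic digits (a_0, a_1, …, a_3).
Σ a^n = 1/(1 − a) = -1/137;  first 4 digits = (1, 1, 1, 0)

v_2(a) = 1 ≥ 1, so the series converges in ℤ_2 to 1/(1 − a) = 1/(1 − 138) = -1/137. Expand this rational in ℤ_2: compute digits iteratively via d_i = x_i mod 2, x_{i+1} = (x_i − d_i)/2. The first 4 digits are (1, 1, 1, 0).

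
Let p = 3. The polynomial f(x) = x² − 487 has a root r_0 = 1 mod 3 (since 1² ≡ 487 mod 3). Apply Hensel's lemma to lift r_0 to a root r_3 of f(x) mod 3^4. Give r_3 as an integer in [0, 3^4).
r_3 = 1 (mod 81)

Hensel's recurrence: r_{i+1} = r_i − f(r_i)·(f′(r_i))^{-1} mod 3^{i+2}, with f′(x) = 2x. Iterate:
  r_0 = 1 (mod 3)
  r_1 = 1 (mod 9)
  r_2 = 1 (mod 27)
  r_3 = 1 (mod 81)
Final: r_3 = 1, and one checks f(r_3) ≡ 0 mod 3^4.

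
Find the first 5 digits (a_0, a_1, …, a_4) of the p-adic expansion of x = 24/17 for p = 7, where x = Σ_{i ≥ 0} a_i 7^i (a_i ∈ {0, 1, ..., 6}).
(a_0, …, a_4) = (1, 5, 3, 4, 1)

v_7(24/17) = 0 (numerator and denominator both coprime to 7), so x ∈ ℤ_7^×. Compute digits iteratively via a_i = x_i mod 7, x_{i+1} = (x_i − a_i)/7, with x_0 = x:
  x_0 = 24/17;  a_0 = 1;  x_1 = (x_0 − 1)/7 = 1/17
  x_1 = 1/17;  a_1 = 5;  x_2 = (x_1 − 5)/7 = -12/17
  x_2 = -12/17;  a_2 = 3;  x_3 = (x_2 − 3)/7 = -9/17
  x_3 = -9/17;  a_3 = 4;  x_4 = (x_3 − 4)/7 = -11/17
  x_4 = -11/17;  a_4 = 1;  x_5 = (x_4 − 1)/7 = -4/17
Digits: (1, 5, 3, 4, 1).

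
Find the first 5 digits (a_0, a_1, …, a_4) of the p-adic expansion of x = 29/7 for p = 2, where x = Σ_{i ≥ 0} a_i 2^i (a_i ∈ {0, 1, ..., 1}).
(a_0, …, a_4) = (1, 1, 0, 1, 1)

v_2(29/7) = 0 (numerator and denominator both coprime to 2), so x ∈ ℤ_2^×. Compute digits iteratively via a_i = x_i mod 2, x_{i+1} = (x_i − a_i)/2, with x_0 = x:
  x_0 = 29/7;  a_0 = 1;  x_1 = (x_0 − 1)/2 = 11/7
  x_1 = 11/7;  a_1 = 1;  x_2 = (x_1 − 1)/2 = 2/7
  x_2 = 2/7;  a_2 = 0;  x_3 = (x_2 − 0)/2 = 1/7
  x_3 = 1/7;  a_3 = 1;  x_4 = (x_3 − 1)/2 = -3/7
  x_4 = -3/7;  a_4 = 1;  x_5 = (x_4 − 1)/2 = -5/7
Digits: (1, 1, 0, 1, 1).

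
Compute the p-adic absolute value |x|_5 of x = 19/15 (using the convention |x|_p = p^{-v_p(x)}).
|19/15|_5 = 5

Step 1 — compute v_5(x) by factoring powers of 5 out of the numerator and denominator: v_5(19/15) = -1. Step 2 — apply |x|_p = p^{-v_p(x)} = 5^{1} = 5.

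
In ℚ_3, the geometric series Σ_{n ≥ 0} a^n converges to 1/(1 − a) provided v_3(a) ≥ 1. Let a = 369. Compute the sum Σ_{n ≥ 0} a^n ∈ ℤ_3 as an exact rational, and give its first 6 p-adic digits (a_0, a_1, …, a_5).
Σ a^n = 1/(1 − a) = -1/368;  first 6 digits = (1, 0, 2, 1, 2, 0)

v_3(a) = 2 ≥ 1, so the series converges in ℤ_3 to 1/(1 − a) = 1/(1 − 369) = -1/368. Expand this rational in ℤ_3: compute digits iteratively via d_i = x_i mod 3, x_{i+1} = (x_i − d_i)/3. The first 6 digits are (1, 0, 2, 1, 2, 0).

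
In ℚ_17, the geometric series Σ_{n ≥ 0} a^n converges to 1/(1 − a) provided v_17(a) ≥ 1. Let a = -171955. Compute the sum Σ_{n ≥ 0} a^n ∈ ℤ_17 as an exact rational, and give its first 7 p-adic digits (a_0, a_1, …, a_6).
Σ a^n = 1/(1 − a) = 1/171956;  first 7 digits = (1, 0, 0, 16, 14, 16, 0)

v_17(a) = 3 ≥ 1, so the series converges in ℤ_17 to 1/(1 − a) = 1/(1 − (-171955)) = 1/171956. Expand this rational in ℤ_17: compute digits iteratively via d_i = x_i mod 17, x_{i+1} = (x_i − d_i)/17. The first 7 digits are (1, 0, 0, 16, 14, 16, 0).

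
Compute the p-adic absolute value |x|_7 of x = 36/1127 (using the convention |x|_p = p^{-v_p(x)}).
|36/1127|_7 = 49

Step 1 — compute v_7(x) by factoring powers of 7 out of the numerator and denominator: v_7(36/1127) = -2. Step 2 — apply |x|_p = p^{-v_p(x)} = 7^{2} = 49.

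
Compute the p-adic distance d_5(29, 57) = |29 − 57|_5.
d_5(29, 57) = 1

Step 1 — x − y = 29 − 57 = -28. Step 2 — v_5(-28) = 0 (factor: -28 = −(5^0 · 28); the sign does not affect v_p). Step 3 — |x − y|_5 = 5^{0} = 1.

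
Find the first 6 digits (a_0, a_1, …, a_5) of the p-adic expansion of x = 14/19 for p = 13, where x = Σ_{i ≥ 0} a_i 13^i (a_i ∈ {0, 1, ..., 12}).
(a_0, …, a_5) = (11, 4, 1, 4, 12, 10)

v_13(14/19) = 0 (numerator and denominator both coprime to 13), so x ∈ ℤ_13^×. Compute digits iteratively via a_i = x_i mod 13, x_{i+1} = (x_i − a_i)/13, with x_0 = x:
  x_0 = 14/19;  a_0 = 11;  x_1 = (x_0 − 11)/13 = -15/19
  x_1 = -15/19;  a_1 = 4;  x_2 = (x_1 − 4)/13 = -7/19
  x_2 = -7/19;  a_2 = 1;  x_3 = (x_2 − 1)/13 = -2/19
  x_3 = -2/19;  a_3 = 4;  x_4 = (x_3 − 4)/13 = -6/19
  x_4 = -6/19;  a_4 = 12;  x_5 = (x_4 − 12)/13 = -18/19
  x_5 = -18/19;  a_5 = 10;  x_6 = (x_5 − 10)/13 = -16/19
Digits: (11, 4, 1, 4, 12, 10).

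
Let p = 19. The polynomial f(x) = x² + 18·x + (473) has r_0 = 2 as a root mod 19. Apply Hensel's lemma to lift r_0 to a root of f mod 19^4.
r_3 = 100911 (mod 130321)

Hensel: r_{i+1} = r_i − f(r_i)·(f′(r_i))^{-1} mod 19^{i+2}, f′(x) = 2x + 18. Iterate:
  r_0 = 2 (mod 19)
  r_1 = 192 (mod 361)
  r_2 = 4885 (mod 6859)
  r_3 = 100911 (mod 130321)
Final: r = 100911 satisfies f(r) ≡ 0 mod 19^4.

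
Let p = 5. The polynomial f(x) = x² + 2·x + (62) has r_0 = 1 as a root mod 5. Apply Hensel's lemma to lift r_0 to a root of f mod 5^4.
r_3 = 116 (mod 625)

Hensel: r_{i+1} = r_i − f(r_i)·(f′(r_i))^{-1} mod 5^{i+2}, f′(x) = 2x + 2. Iterate:
  r_0 = 1 (mod 5)
  r_1 = 16 (mod 25)
  r_2 = 116 (mod 125)
  r_3 = 116 (mod 625)
Final: r = 116 satisfies f(r) ≡ 0 mod 5^4.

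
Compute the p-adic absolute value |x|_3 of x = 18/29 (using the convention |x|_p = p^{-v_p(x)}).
|18/29|_3 = 1/9

Step 1 — compute v_3(x) by factoring powers of 3 out of the numerator and denominator: v_3(18/29) = 2. Step 2 — apply |x|_p = p^{-v_p(x)} = 3^{-2} = 1/9.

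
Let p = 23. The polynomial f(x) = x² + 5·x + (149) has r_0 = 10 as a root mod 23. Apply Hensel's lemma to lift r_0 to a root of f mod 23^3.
r_2 = 10176 (mod 12167)

Hensel: r_{i+1} = r_i − f(r_i)·(f′(r_i))^{-1} mod 23^{i+2}, f′(x) = 2x + 5. Iterate:
  r_0 = 10 (mod 23)
  r_1 = 125 (mod 529)
  r_2 = 10176 (mod 12167)
Final: r = 10176 satisfies f(r) ≡ 0 mod 23^3.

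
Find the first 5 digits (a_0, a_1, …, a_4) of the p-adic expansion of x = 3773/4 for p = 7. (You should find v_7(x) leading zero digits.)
(a_0, …, a_4) = (0, 0, 0, 1, 2)

v_7(3773/4) = 3, so a_0 = ... = a_2 = 0. Factor out: x = 7^3 · u with u = 11/4 a unit in ℤ_7. Expand u iteratively via a_{v+i} = u_i mod 7, u_{i+1} = (u_i − a_{v+i})/7:
  u_0 = 11/4;  a_3 = 1;  u_1 = (u_0 − 1)/7 = 1/4
  u_1 = 1/4;  a_4 = 2;  u_2 = (u_1 − 2)/7 = -1/4
Digits: (0, 0, 0, 1, 2).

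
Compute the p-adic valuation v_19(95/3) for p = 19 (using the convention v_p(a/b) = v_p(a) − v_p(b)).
v_19(95/3) = 1

Factor powers of 19 from the numerator and denominator of the reduced fraction: 95 = 19^1 · 5 and 3 = 19^0 · 3. Apply v_p(a/b) = v_p(a) − v_p(b): v_19(95/3) = 1 − 0 = 1.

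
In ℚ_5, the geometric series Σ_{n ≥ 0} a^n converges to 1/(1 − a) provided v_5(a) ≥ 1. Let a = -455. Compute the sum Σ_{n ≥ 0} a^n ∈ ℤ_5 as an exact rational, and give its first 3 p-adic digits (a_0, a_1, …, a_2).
Σ a^n = 1/(1 − a) = 1/456;  first 3 digits = (1, 4, 2)

v_5(a) = 1 ≥ 1, so the series converges in ℤ_5 to 1/(1 − a) = 1/(1 − (-455)) = 1/456. Expand this rational in ℤ_5: compute digits iteratively via d_i = x_i mod 5, x_{i+1} = (x_i − d_i)/5. The first 3 digits are (1, 4, 2).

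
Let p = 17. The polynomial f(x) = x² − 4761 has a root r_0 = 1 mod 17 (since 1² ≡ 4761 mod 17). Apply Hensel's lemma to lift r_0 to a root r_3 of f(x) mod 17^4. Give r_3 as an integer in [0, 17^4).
r_3 = 69 (mod 83521)

Hensel's recurrence: r_{i+1} = r_i − f(r_i)·(f′(r_i))^{-1} mod 17^{i+2}, with f′(x) = 2x. Iterate:
  r_0 = 1 (mod 17)
  r_1 = 69 (mod 289)
  r_2 = 69 (mod 4913)
  r_3 = 69 (mod 83521)
Final: r_3 = 69, and one checks f(r_3) ≡ 0 mod 17^4.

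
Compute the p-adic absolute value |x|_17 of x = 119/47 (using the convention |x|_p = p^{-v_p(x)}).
|119/47|_17 = 1/17

Step 1 — compute v_17(x) by factoring powers of 17 out of the numerator and denominator: v_17(119/47) = 1. Step 2 — apply |x|_p = p^{-v_p(x)} = 17^{-1} = 1/17.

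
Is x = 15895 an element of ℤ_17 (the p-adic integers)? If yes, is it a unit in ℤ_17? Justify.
x ∈ ℤ_17 but not a unit; v_17(x) = 2 > 0

ℤ_17 = {x ∈ ℚ_17 : v_17(x) ≥ 0} and ℤ_17^× = {x ∈ ℤ_17 : v_17(x) = 0}. Here v_17(15895) = v_17(num) − v_17(den) = 2; compare against these criteria.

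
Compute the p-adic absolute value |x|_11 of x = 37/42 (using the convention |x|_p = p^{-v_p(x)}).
|37/42|_11 = 1

Step 1 — compute v_11(x) by factoring powers of 11 out of the numerator and denominator: v_11(37/42) = 0. Step 2 — apply |x|_p = p^{-v_p(x)} = 11^{0} = 1.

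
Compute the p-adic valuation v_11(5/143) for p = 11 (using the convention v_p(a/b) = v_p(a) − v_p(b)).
v_11(5/143) = -1

Factor powers of 11 from the numerator and denominator of the reduced fraction: 5 = 11^0 · 5 and 143 = 11^1 · 13. Apply v_p(a/b) = v_p(a) − v_p(b): v_11(5/143) = 0 − 1 = -1.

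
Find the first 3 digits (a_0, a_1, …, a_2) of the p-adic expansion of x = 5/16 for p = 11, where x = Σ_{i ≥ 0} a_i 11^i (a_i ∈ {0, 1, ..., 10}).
(a_0, …, a_2) = (1, 2, 6)

v_11(5/16) = 0 (numerator and denominator both coprime to 11), so x ∈ ℤ_11^×. Compute digits iteratively via a_i = x_i mod 11, x_{i+1} = (x_i − a_i)/11, with x_0 = x:
  x_0 = 5/16;  a_0 = 1;  x_1 = (x_0 − 1)/11 = -1/16
  x_1 = -1/16;  a_1 = 2;  x_2 = (x_1 − 2)/11 = -3/16
  x_2 = -3/16;  a_2 = 6;  x_3 = (x_2 − 6)/11 = -9/16
Digits: (1, 2, 6).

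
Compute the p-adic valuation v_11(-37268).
v_11(-37268) = 3

v_11(n) is the largest exponent k such that 11^k divides n. Factor out: -37268 = -11^3 · 28. (Sign doesn't affect v_p.) So v_11(-37268) = 3.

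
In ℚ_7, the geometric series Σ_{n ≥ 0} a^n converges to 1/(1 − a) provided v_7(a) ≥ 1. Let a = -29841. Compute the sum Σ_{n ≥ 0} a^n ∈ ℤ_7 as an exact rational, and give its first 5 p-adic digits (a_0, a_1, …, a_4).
Σ a^n = 1/(1 − a) = 1/29842;  first 5 digits = (1, 0, 0, 4, 1)

v_7(a) = 3 ≥ 1, so the series converges in ℤ_7 to 1/(1 − a) = 1/(1 − (-29841)) = 1/29842. Expand this rational in ℤ_7: compute digits iteratively via d_i = x_i mod 7, x_{i+1} = (x_i − d_i)/7. The first 5 digits are (1, 0, 0, 4, 1).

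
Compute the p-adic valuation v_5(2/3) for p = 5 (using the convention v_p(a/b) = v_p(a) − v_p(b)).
v_5(2/3) = 0

Factor powers of 5 from the numerator and denominator of the reduced fraction: 2 = 5^0 · 2 and 3 = 5^0 · 3. Apply v_p(a/b) = v_p(a) − v_p(b): v_5(2/3) = 0 − 0 = 0.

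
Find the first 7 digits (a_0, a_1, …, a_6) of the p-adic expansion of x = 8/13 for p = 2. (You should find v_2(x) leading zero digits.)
(a_0, …, a_6) = (0, 0, 0, 1, 0, 1, 0)

v_2(8/13) = 3, so a_0 = ... = a_2 = 0. Factor out: x = 2^3 · u with u = 1/13 a unit in ℤ_2. Expand u iteratively via a_{v+i} = u_i mod 2, u_{i+1} = (u_i − a_{v+i})/2:
  u_0 = 1/13;  a_3 = 1;  u_1 = (u_0 − 1)/2 = -6/13
  u_1 = -6/13;  a_4 = 0;  u_2 = (u_1 − 0)/2 = -3/13
  u_2 = -3/13;  a_5 = 1;  u_3 = (u_2 − 1)/2 = -8/13
  u_3 = -8/13;  a_6 = 0;  u_4 = (u_3 − 0)/2 = -4/13
Digits: (0, 0, 0, 1, 0, 1, 0).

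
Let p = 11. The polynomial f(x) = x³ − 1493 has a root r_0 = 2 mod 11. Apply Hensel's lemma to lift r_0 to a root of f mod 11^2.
r_1 = 35 (mod 121)

Hensel: r_{i+1} = r_i − f(r_i)/f′(r_i) mod 11^{i+2}, where f′(x) = 3x². Iterate:
  r_0 = 2 (mod 11)
  r_1 = 35 (mod 121)
Final: r = 35 with f(r) ≡ 0 mod 11^2.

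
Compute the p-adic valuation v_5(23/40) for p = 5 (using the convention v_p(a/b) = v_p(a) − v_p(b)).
v_5(23/40) = -1

Factor powers of 5 from the numerator and denominator of the reduced fraction: 23 = 5^0 · 23 and 40 = 5^1 · 8. Apply v_p(a/b) = v_p(a) − v_p(b): v_5(23/40) = 0 − 1 = -1.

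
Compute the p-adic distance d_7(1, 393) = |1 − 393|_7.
d_7(1, 393) = 1/49

Step 1 — x − y = 1 − 393 = -392. Step 2 — v_7(-392) = 2 (factor: -392 = −(7^2 · 8); the sign does not affect v_p). Step 3 — |x − y|_7 = 7^{-2} = 1/49.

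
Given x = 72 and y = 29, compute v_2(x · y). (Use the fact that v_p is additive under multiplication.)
v_2(2088) = 3

v_p(x) = 3 (factor: 72 = 2^3 · 9); v_p(y) = 0 (factor: 29 = 2^0 · 29). Additivity: v_p(xy) = v_p(x) + v_p(y) = 3 + 0 = 3. (Direct check: xy = 2088 = 2^3 · (261).)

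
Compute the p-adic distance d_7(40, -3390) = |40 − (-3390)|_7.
d_7(40, -3390) = 1/343

Step 1 — x − y = 40 − (-3390) = 3430. Step 2 — v_7(3430) = 3 (factor: 3430 = (7^3 · 10); the sign does not affect v_p). Step 3 — |x − y|_7 = 7^{-3} = 1/343.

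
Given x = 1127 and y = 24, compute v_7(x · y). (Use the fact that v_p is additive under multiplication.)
v_7(27048) = 2

v_p(x) = 2 (factor: 1127 = 7^2 · 23); v_p(y) = 0 (factor: 24 = 7^0 · 24). Additivity: v_p(xy) = v_p(x) + v_p(y) = 2 + 0 = 2. (Direct check: xy = 27048 = 7^2 · (552).)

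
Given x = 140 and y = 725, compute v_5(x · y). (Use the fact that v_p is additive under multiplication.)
v_5(101500) = 3

v_p(x) = 1 (factor: 140 = 5^1 · 28); v_p(y) = 2 (factor: 725 = 5^2 · 29). Additivity: v_p(xy) = v_p(x) + v_p(y) = 1 + 2 = 3. (Direct check: xy = 101500 = 5^3 · (812).)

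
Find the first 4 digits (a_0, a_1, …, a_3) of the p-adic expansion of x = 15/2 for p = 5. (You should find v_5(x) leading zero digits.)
(a_0, …, a_3) = (0, 4, 2, 2)

v_5(15/2) = 1, so a_0 = ... = a_0 = 0. Factor out: x = 5^1 · u with u = 3/2 a unit in ℤ_5. Expand u iteratively via a_{v+i} = u_i mod 5, u_{i+1} = (u_i − a_{v+i})/5:
  u_0 = 3/2;  a_1 = 4;  u_1 = (u_0 − 4)/5 = -1/2
  u_1 = -1/2;  a_2 = 2;  u_2 = (u_1 − 2)/5 = -1/2
  u_2 = -1/2;  a_3 = 2;  u_3 = (u_2 − 2)/5 = -1/2
Digits: (0, 4, 2, 2).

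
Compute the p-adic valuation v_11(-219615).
v_11(-219615) = 4

v_11(n) is the largest exponent k such that 11^k divides n. Factor out: -219615 = -11^4 · 15. (Sign doesn't affect v_p.) So v_11(-219615) = 4.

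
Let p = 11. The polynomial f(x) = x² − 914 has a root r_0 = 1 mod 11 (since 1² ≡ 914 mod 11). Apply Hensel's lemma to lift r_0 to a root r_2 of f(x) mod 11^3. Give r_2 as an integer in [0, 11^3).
r_2 = 1244 (mod 1331)

Hensel's recurrence: r_{i+1} = r_i − f(r_i)·(f′(r_i))^{-1} mod 11^{i+2}, with f′(x) = 2x. Iterate:
  r_0 = 1 (mod 11)
  r_1 = 34 (mod 121)
  r_2 = 1244 (mod 1331)
Final: r_2 = 1244, and one checks f(r_2) ≡ 0 mod 11^3.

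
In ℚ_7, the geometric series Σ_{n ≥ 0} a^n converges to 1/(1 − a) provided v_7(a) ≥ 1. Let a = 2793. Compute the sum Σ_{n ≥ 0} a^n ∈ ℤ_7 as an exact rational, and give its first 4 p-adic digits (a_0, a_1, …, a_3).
Σ a^n = 1/(1 − a) = -1/2792;  first 4 digits = (1, 0, 1, 1)

v_7(a) = 2 ≥ 1, so the series converges in ℤ_7 to 1/(1 − a) = 1/(1 − 2793) = -1/2792. Expand this rational in ℤ_7: compute digits iteratively via d_i = x_i mod 7, x_{i+1} = (x_i − d_i)/7. The first 4 digits are (1, 0, 1, 1).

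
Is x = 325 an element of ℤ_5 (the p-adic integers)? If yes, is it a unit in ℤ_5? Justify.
x ∈ ℤ_5 but not a unit; v_5(x) = 2 > 0

ℤ_5 = {x ∈ ℚ_5 : v_5(x) ≥ 0} and ℤ_5^× = {x ∈ ℤ_5 : v_5(x) = 0}. Here v_5(325) = v_5(num) − v_5(den) = 2; compare against these criteria.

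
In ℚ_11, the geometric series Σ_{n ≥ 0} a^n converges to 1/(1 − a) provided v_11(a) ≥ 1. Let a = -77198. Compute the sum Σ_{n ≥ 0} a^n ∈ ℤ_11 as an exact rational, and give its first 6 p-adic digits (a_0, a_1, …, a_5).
Σ a^n = 1/(1 − a) = 1/77199;  first 6 digits = (1, 0, 0, 8, 5, 10)

v_11(a) = 3 ≥ 1, so the series converges in ℤ_11 to 1/(1 − a) = 1/(1 − (-77198)) = 1/77199. Expand this rational in ℤ_11: compute digits iteratively via d_i = x_i mod 11, x_{i+1} = (x_i − d_i)/11. The first 6 digits are (1, 0, 0, 8, 5, 10).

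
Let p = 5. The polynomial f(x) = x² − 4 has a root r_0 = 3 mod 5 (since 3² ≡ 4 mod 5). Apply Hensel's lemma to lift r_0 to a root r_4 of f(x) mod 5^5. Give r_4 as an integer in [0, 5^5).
r_4 = 3123 (mod 3125)

Hensel's recurrence: r_{i+1} = r_i − f(r_i)·(f′(r_i))^{-1} mod 5^{i+2}, with f′(x) = 2x. Iterate:
  r_0 = 3 (mod 5)
  r_1 = 23 (mod 25)
  r_2 = 123 (mod 125)
  r_3 = 623 (mod 625)
  r_4 = 3123 (mod 3125)
Final: r_4 = 3123, and one checks f(r_4) ≡ 0 mod 5^5.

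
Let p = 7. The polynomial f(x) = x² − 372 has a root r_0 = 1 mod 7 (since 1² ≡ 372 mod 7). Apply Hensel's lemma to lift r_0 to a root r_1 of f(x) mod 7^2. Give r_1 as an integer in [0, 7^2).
r_1 = 15 (mod 49)

Hensel's recurrence: r_{i+1} = r_i − f(r_i)·(f′(r_i))^{-1} mod 7^{i+2}, with f′(x) = 2x. Iterate:
  r_0 = 1 (mod 7)
  r_1 = 15 (mod 49)
Final: r_1 = 15, and one checks f(r_1) ≡ 0 mod 7^2.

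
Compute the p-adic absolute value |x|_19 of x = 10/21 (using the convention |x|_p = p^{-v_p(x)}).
|10/21|_19 = 1

Step 1 — compute v_19(x) by factoring powers of 19 out of the numerator and denominator: v_19(10/21) = 0. Step 2 — apply |x|_p = p^{-v_p(x)} = 19^{0} = 1.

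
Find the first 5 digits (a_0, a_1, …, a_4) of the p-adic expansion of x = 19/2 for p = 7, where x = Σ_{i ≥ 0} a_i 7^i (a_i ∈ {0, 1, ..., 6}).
(a_0, …, a_4) = (6, 4, 3, 3, 3)

v_7(19/2) = 0 (numerator and denominator both coprime to 7), so x ∈ ℤ_7^×. Compute digits iteratively via a_i = x_i mod 7, x_{i+1} = (x_i − a_i)/7, with x_0 = x:
  x_0 = 19/2;  a_0 = 6;  x_1 = (x_0 − 6)/7 = 1/2
  x_1 = 1/2;  a_1 = 4;  x_2 = (x_1 − 4)/7 = -1/2
  x_2 = -1/2;  a_2 = 3;  x_3 = (x_2 − 3)/7 = -1/2
  x_3 = -1/2;  a_3 = 3;  x_4 = (x_3 − 3)/7 = -1/2
  x_4 = -1/2;  a_4 = 3;  x_5 = (x_4 − 3)/7 = -1/2
Digits: (6, 4, 3, 3, 3).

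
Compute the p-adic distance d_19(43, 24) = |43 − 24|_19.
d_19(43, 24) = 1/19

Step 1 — x − y = 43 − 24 = 19. Step 2 — v_19(19) = 1 (factor: 19 = (19^1 · 1); the sign does not affect v_p). Step 3 — |x − y|_19 = 19^{-1} = 1/19.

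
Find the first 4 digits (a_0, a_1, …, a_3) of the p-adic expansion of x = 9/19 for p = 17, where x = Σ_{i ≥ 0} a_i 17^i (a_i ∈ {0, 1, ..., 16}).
(a_0, …, a_3) = (13, 10, 11, 2)

v_17(9/19) = 0 (numerator and denominator both coprime to 17), so x ∈ ℤ_17^×. Compute digits iteratively via a_i = x_i mod 17, x_{i+1} = (x_i − a_i)/17, with x_0 = x:
  x_0 = 9/19;  a_0 = 13;  x_1 = (x_0 − 13)/17 = -14/19
  x_1 = -14/19;  a_1 = 10;  x_2 = (x_1 − 10)/17 = -12/19
  x_2 = -12/19;  a_2 = 11;  x_3 = (x_2 − 11)/17 = -13/19
  x_3 = -13/19;  a_3 = 2;  x_4 = (x_3 − 2)/17 = -3/19
Digits: (13, 10, 11, 2).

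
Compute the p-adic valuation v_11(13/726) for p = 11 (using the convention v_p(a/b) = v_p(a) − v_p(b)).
v_11(13/726) = -2

Factor powers of 11 from the numerator and denominator of the reduced fraction: 13 = 11^0 · 13 and 726 = 11^2 · 6. Apply v_p(a/b) = v_p(a) − v_p(b): v_11(13/726) = 0 − 2 = -2.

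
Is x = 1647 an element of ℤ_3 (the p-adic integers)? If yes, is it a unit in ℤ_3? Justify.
x ∈ ℤ_3 but not a unit; v_3(x) = 3 > 0

ℤ_3 = {x ∈ ℚ_3 : v_3(x) ≥ 0} and ℤ_3^× = {x ∈ ℤ_3 : v_3(x) = 0}. Here v_3(1647) = v_3(num) − v_3(den) = 3; compare against these criteria.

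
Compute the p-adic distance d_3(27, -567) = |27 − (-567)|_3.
d_3(27, -567) = 1/27

Step 1 — x − y = 27 − (-567) = 594. Step 2 — v_3(594) = 3 (factor: 594 = (3^3 · 22); the sign does not affect v_p). Step 3 — |x − y|_3 = 3^{-3} = 1/27.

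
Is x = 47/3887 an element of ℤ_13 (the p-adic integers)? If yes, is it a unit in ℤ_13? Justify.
x ∉ ℤ_13 (v_13(x) = -2 < 0)

ℤ_13 = {x ∈ ℚ_13 : v_13(x) ≥ 0} and ℤ_13^× = {x ∈ ℤ_13 : v_13(x) = 0}. Here v_13(47/3887) = v_13(num) − v_13(den) = -2; compare against these criteria.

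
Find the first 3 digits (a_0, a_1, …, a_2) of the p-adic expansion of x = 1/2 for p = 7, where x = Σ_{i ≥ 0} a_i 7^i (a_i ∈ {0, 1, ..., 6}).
(a_0, …, a_2) = (4, 3, 3)

v_7(1/2) = 0 (numerator and denominator both coprime to 7), so x ∈ ℤ_7^×. Compute digits iteratively via a_i = x_i mod 7, x_{i+1} = (x_i − a_i)/7, with x_0 = x:
  x_0 = 1/2;  a_0 = 4;  x_1 = (x_0 − 4)/7 = -1/2
  x_1 = -1/2;  a_1 = 3;  x_2 = (x_1 − 3)/7 = -1/2
  x_2 = -1/2;  a_2 = 3;  x_3 = (x_2 − 3)/7 = -1/2
Digits: (4, 3, 3).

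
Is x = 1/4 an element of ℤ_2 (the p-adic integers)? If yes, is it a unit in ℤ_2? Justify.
x ∉ ℤ_2 (v_2(x) = -2 < 0)

ℤ_2 = {x ∈ ℚ_2 : v_2(x) ≥ 0} and ℤ_2^× = {x ∈ ℤ_2 : v_2(x) = 0}. Here v_2(1/4) = v_2(num) − v_2(den) = -2; compare against these criteria.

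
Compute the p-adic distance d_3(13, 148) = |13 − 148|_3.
d_3(13, 148) = 1/27

Step 1 — x − y = 13 − 148 = -135. Step 2 — v_3(-135) = 3 (factor: -135 = −(3^3 · 5); the sign does not affect v_p). Step 3 — |x − y|_3 = 3^{-3} = 1/27.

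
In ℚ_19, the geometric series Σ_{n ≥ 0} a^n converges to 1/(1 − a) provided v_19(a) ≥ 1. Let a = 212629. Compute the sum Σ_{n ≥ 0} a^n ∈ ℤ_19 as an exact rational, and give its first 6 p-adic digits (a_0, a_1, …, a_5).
Σ a^n = 1/(1 − a) = -1/212628;  first 6 digits = (1, 0, 0, 12, 1, 0)

v_19(a) = 3 ≥ 1, so the series converges in ℤ_19 to 1/(1 − a) = 1/(1 − 212629) = -1/212628. Expand this rational in ℤ_19: compute digits iteratively via d_i = x_i mod 19, x_{i+1} = (x_i − d_i)/19. The first 6 digits are (1, 0, 0, 12, 1, 0).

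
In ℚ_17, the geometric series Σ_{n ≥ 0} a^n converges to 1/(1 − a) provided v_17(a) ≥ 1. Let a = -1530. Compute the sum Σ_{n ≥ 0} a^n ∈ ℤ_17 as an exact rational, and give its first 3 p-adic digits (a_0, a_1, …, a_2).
Σ a^n = 1/(1 − a) = 1/1531;  first 3 digits = (1, 12, 2)

v_17(a) = 1 ≥ 1, so the series converges in ℤ_17 to 1/(1 − a) = 1/(1 − (-1530)) = 1/1531. Expand this rational in ℤ_17: compute digits iteratively via d_i = x_i mod 17, x_{i+1} = (x_i − d_i)/17. The first 3 digits are (1, 12, 2).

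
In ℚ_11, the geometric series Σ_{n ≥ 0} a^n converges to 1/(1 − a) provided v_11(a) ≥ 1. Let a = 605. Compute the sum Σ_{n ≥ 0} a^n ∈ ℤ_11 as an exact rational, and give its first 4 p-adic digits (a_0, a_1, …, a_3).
Σ a^n = 1/(1 − a) = -1/604;  first 4 digits = (1, 0, 5, 0)

v_11(a) = 2 ≥ 1, so the series converges in ℤ_11 to 1/(1 − a) = 1/(1 − 605) = -1/604. Expand this rational in ℤ_11: compute digits iteratively via d_i = x_i mod 11, x_{i+1} = (x_i − d_i)/11. The first 4 digits are (1, 0, 5, 0).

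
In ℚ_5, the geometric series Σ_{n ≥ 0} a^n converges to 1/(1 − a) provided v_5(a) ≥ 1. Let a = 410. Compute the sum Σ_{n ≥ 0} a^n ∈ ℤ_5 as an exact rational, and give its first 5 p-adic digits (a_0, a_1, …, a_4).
Σ a^n = 1/(1 − a) = -1/409;  first 5 digits = (1, 2, 0, 1, 4)

v_5(a) = 1 ≥ 1, so the series converges in ℤ_5 to 1/(1 − a) = 1/(1 − 410) = -1/409. Expand this rational in ℤ_5: compute digits iteratively via d_i = x_i mod 5, x_{i+1} = (x_i − d_i)/5. The first 5 digits are (1, 2, 0, 1, 4).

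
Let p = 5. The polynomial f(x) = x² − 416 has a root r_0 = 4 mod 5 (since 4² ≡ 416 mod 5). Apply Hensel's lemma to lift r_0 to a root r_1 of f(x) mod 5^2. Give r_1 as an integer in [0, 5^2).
r_1 = 4 (mod 25)

Hensel's recurrence: r_{i+1} = r_i − f(r_i)·(f′(r_i))^{-1} mod 5^{i+2}, with f′(x) = 2x. Iterate:
  r_0 = 4 (mod 5)
  r_1 = 4 (mod 25)
Final: r_1 = 4, and one checks f(r_1) ≡ 0 mod 5^2.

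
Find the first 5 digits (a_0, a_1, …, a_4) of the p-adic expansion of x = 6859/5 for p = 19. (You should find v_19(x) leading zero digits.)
(a_0, …, a_4) = (0, 0, 0, 4, 15)

v_19(6859/5) = 3, so a_0 = ... = a_2 = 0. Factor out: x = 19^3 · u with u = 1/5 a unit in ℤ_19. Expand u iteratively via a_{v+i} = u_i mod 19, u_{i+1} = (u_i − a_{v+i})/19:
  u_0 = 1/5;  a_3 = 4;  u_1 = (u_0 − 4)/19 = -1/5
  u_1 = -1/5;  a_4 = 15;  u_2 = (u_1 − 15)/19 = -4/5
Digits: (0, 0, 0, 4, 15).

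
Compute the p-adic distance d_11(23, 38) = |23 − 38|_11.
d_11(23, 38) = 1

Step 1 — x − y = 23 − 38 = -15. Step 2 — v_11(-15) = 0 (factor: -15 = −(11^0 · 15); the sign does not affect v_p). Step 3 — |x − y|_11 = 11^{0} = 1.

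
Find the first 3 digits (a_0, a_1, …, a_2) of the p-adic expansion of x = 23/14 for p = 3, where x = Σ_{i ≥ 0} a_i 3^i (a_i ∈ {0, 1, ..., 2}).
(a_0, …, a_2) = (1, 0, 2)

v_3(23/14) = 0 (numerator and denominator both coprime to 3), so x ∈ ℤ_3^×. Compute digits iteratively via a_i = x_i mod 3, x_{i+1} = (x_i − a_i)/3, with x_0 = x:
  x_0 = 23/14;  a_0 = 1;  x_1 = (x_0 − 1)/3 = 3/14
  x_1 = 3/14;  a_1 = 0;  x_2 = (x_1 − 0)/3 = 1/14
  x_2 = 1/14;  a_2 = 2;  x_3 = (x_2 − 2)/3 = -9/14
Digits: (1, 0, 2).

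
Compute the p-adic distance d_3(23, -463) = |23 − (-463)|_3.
d_3(23, -463) = 1/243

Step 1 — x − y = 23 − (-463) = 486. Step 2 — v_3(486) = 5 (factor: 486 = (3^5 · 2); the sign does not affect v_p). Step 3 — |x − y|_3 = 3^{-5} = 1/243.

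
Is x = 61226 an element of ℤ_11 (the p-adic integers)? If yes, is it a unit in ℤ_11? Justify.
x ∈ ℤ_11 but not a unit; v_11(x) = 3 > 0

ℤ_11 = {x ∈ ℚ_11 : v_11(x) ≥ 0} and ℤ_11^× = {x ∈ ℤ_11 : v_11(x) = 0}. Here v_11(61226) = v_11(num) − v_11(den) = 3; compare against these criteria.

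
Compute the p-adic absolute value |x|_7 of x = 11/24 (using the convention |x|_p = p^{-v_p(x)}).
|11/24|_7 = 1

Step 1 — compute v_7(x) by factoring powers of 7 out of the numerator and denominator: v_7(11/24) = 0. Step 2 — apply |x|_p = p^{-v_p(x)} = 7^{0} = 1.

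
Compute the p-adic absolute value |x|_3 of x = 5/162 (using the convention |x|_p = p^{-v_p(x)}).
|5/162|_3 = 81

Step 1 — compute v_3(x) by factoring powers of 3 out of the numerator and denominator: v_3(5/162) = -4. Step 2 — apply |x|_p = p^{-v_p(x)} = 3^{4} = 81.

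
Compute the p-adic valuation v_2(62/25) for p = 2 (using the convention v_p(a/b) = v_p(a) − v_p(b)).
v_2(62/25) = 1

Factor powers of 2 from the numerator and denominator of the reduced fraction: 62 = 2^1 · 31 and 25 = 2^0 · 25. Apply v_p(a/b) = v_p(a) − v_p(b): v_2(62/25) = 1 − 0 = 1.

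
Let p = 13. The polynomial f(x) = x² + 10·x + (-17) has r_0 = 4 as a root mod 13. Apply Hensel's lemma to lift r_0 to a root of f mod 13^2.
r_1 = 30 (mod 169)

Hensel: r_{i+1} = r_i − f(r_i)·(f′(r_i))^{-1} mod 13^{i+2}, f′(x) = 2x + 10. Iterate:
  r_0 = 4 (mod 13)
  r_1 = 30 (mod 169)
Final: r = 30 satisfies f(r) ≡ 0 mod 13^2.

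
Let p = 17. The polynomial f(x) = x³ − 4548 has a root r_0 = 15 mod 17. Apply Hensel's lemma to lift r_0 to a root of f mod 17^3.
r_2 = 3942 (mod 4913)

Hensel: r_{i+1} = r_i − f(r_i)/f′(r_i) mod 17^{i+2}, where f′(x) = 3x². Iterate:
  r_0 = 15 (mod 17)
  r_1 = 185 (mod 289)
  r_2 = 3942 (mod 4913)
Final: r = 3942 with f(r) ≡ 0 mod 17^3.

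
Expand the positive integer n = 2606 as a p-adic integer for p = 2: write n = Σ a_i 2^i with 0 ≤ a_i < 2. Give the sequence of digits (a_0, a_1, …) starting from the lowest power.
(a_0, a_1, …) = (0, 1, 1, 1, 0, 1, 0, 0, 0, 1, 0, 1)

Repeated division by 2 gives the digits low-to-high: 2606 = 1·2^1 + 1·2^2 + 1·2^3 + 1·2^5 + 1·2^9 + 1·2^11. Digit sequence: (0, 1, 1, 1, 0, 1, 0, 0, 0, 1, 0, 1).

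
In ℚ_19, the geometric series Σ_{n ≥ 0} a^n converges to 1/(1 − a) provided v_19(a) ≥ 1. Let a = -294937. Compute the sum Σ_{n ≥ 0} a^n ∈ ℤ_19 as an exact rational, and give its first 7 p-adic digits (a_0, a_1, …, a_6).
Σ a^n = 1/(1 − a) = 1/294938;  first 7 digits = (1, 0, 0, 14, 16, 18, 5)

v_19(a) = 3 ≥ 1, so the series converges in ℤ_19 to 1/(1 − a) = 1/(1 − (-294937)) = 1/294938. Expand this rational in ℤ_19: compute digits iteratively via d_i = x_i mod 19, x_{i+1} = (x_i − d_i)/19. The first 7 digits are (1, 0, 0, 14, 16, 18, 5).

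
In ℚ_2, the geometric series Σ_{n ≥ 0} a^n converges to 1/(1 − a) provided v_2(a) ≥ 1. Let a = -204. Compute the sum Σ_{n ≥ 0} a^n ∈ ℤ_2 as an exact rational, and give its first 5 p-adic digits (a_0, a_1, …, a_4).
Σ a^n = 1/(1 − a) = 1/205;  first 5 digits = (1, 0, 1, 0, 0)

v_2(a) = 2 ≥ 1, so the series converges in ℤ_2 to 1/(1 − a) = 1/(1 − (-204)) = 1/205. Expand this rational in ℤ_2: compute digits iteratively via d_i = x_i mod 2, x_{i+1} = (x_i − d_i)/2. The first 5 digits are (1, 0, 1, 0, 0).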